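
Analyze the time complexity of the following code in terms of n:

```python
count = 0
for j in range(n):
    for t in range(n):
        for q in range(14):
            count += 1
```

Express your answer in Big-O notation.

Each loop level contributes: n × n × 1. Multiplying the contributions gives O(n^2).

Answer: O(n^2)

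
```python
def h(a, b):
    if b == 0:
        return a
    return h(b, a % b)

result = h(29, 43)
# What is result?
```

h(29, 43) -> h(43, 29) -> h(29, 14) -> h(14, 1) -> h(1, 0) -> 1

Answer: 1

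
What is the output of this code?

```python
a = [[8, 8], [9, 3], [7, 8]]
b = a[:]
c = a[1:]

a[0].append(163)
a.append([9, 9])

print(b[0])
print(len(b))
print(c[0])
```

Key concept: slice with nested mutation.
Step by step:
`a = [[8, 8], [9, 3], [7, 8]]` → a = [[8, 8], [9, 3], [7, 8]]
`b = a[:]` → b = [[8, 8], [9, 3], [7, 8]]
`c = a[1:]` → c = [[9, 3], [7, 8]]
`a[0].append(163)` → a = [[8, 8, 163], [9, 3], [7, 8]]; b = [[8, 8, 163], [9, 3], [7, 8]]
`a.append([9, 9])` → a = [[8, 8, 163], [9, 3], [7, 8], [9, 9]]
`print(b[0])` → prints [8, 8, 163]
`print(len(b))` → prints 3
`print(c[0])` → prints [9, 3]

Answer:
[8, 8, 163]
3
[9, 3]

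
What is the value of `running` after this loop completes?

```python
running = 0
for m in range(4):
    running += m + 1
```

Start at 0, add 1 to 4 = 10
`running` takes the values: 0 → 1 → 3 → 6 → 10

Answer: 10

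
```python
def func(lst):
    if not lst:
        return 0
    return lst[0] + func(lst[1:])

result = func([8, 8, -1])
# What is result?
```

8 + 8 + (-1) + 0 = 15

Answer: 15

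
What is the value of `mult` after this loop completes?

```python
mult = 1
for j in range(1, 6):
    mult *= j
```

5! = 120
`mult` takes the values: 1 → 2 → 6 → 24 → 120

Answer: 120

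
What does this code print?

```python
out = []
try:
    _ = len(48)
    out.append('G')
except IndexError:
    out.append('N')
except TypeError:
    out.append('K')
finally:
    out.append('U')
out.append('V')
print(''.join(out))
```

Execution trace: 'K' (except TypeError) → 'U' (finally) → 'V' (after the try/except). Output: KUV

Answer: KUV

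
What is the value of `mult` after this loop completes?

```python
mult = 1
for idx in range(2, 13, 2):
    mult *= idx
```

Product of even numbers 2 to 12
`mult` takes the values: 1 → 2 → 8 → 48 → 384 → 3840 → 46080

Answer: 46080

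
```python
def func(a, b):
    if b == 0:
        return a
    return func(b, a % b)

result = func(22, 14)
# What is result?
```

func(22, 14) -> func(14, 8) -> func(8, 6) -> func(6, 2) -> func(2, 0) -> 2

Answer: 2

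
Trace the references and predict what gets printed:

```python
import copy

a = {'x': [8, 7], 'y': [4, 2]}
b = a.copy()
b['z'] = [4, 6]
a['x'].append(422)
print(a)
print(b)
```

Key concept: shallow copy of dict with mutable values.
Step by step:
`a = {'x': [8, 7], 'y': [4, 2]}` → a = {'x': [8, 7], 'y': [4, 2]}
`b = a.copy()` → b = {'x': [8, 7], 'y': [4, 2]}
`b['z'] = [4, 6]` → b = {'x': [8, 7], 'y': [4, 2], 'z': [4, 6]}
`a['x'].append(422)` → a = {'x': [8, 7, 422], 'y': [4, 2]}; b = {'x': [8, 7, 422], 'y': [4, 2], 'z': [4, 6]}
`print(a)` → prints {'x': [8, 7, 422], 'y': [4, 2]}
`print(b)` → prints {'x': [8, 7, 422], 'y': [4, 2], 'z': [4, 6]}

Answer:
{'x': [8, 7, 422], 'y': [4, 2]}
{'x': [8, 7, 422], 'y': [4, 2], 'z': [4, 6]}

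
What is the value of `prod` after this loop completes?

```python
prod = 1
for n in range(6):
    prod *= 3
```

3^6 = 729
`prod` takes the values: 1 → 3 → 9 → 27 → 81 → 243 → 729

Answer: 729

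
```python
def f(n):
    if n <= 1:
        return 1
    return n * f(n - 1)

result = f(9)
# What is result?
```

f(9) = 9 * 8 * 7 * 6 * 5 * 4 * 3 * 2 * 1 = 362880

Answer: 362880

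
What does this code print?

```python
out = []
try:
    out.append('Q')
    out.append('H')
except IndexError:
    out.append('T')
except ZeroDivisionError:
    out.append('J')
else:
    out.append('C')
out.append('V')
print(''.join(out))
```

Execution trace: 'Q' (try body) → 'H' (try body, no exception) → 'C' (else) → 'V' (after the try/except). Output: QHCV

Answer: QHCV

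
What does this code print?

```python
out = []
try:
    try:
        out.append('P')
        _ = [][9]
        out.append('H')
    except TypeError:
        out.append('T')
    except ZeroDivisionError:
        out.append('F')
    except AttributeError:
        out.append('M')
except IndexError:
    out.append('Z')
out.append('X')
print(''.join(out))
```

Execution trace: 'P' (try body) → 'Z' (outer except IndexError) → 'X' (after the try/except). Output: PZX

Answer: PZX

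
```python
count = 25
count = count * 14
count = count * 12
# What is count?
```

Trace:
`count = 25` → count = 25
`count = count * 14` → count = 350
`count = count * 12` → count = 4200
So count = 4200

Answer: 4200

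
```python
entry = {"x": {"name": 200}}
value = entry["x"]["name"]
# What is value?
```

Trace:
`entry = {"x": {"name": 200}}` → entry = {'x': {'name': 200}}
`value = entry["x"]["name"]` → value = 200
So value = 200

Answer: 200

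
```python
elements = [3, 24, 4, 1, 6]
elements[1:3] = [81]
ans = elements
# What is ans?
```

Trace:
`elements = [3, 24, 4, 1, 6]` → elements = [3, 24, 4, 1, 6]
`elements[1:3] = [81]` → elements = [3, 81, 1, 6]
`ans = elements` → ans = [3, 81, 1, 6]
So ans = [3, 81, 1, 6]

Answer: [3, 81, 1, 6]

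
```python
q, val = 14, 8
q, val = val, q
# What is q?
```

Trace:
`q, val = 14, 8` → q = 14; val = 8
`q, val = val, q` → q = 8; val = 14
So q = 8

Answer: 8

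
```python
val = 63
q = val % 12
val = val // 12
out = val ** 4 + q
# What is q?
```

Trace:
`val = 63` → val = 63
`q = val % 12` → q = 3
`val = val // 12` → val = 5
`out = val ** 4 + q` → out = 628
So q = 3

Answer: 3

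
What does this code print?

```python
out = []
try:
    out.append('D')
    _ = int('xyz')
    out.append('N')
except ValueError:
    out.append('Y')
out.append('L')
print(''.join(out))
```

Execution trace: 'D' (try body) → 'Y' (except ValueError) → 'L' (after the try/except). Output: DYL

Answer: DYL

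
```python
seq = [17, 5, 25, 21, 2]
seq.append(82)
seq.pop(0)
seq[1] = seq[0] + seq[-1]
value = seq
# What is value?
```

Trace:
`seq = [17, 5, 25, 21, 2]` → seq = [17, 5, 25, 21, 2]
`seq.append(82)` → seq = [17, 5, 25, 21, 2, 82]
`seq.pop(0)` → seq = [5, 25, 21, 2, 82]
`seq[1] = seq[0] + seq[-1]` → seq = [5, 87, 21, 2, 82]
`value = seq` → value = [5, 87, 21, 2, 82]
So value = [5, 87, 21, 2, 82]

Answer: [5, 87, 21, 2, 82]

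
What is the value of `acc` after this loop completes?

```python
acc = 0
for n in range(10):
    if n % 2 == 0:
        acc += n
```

Sum of even numbers 0 to 9
`acc` takes the values: 0 → 2 → 6 → 12 → 20

Answer: 20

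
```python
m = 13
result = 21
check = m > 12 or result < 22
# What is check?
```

Trace:
`m = 13` → m = 13
`result = 21` → result = 21
`check = m > 12 or result < 22` → check = True
So check = True

Answer: True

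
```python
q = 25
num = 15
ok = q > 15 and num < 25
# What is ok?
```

Trace:
`q = 25` → q = 25
`num = 15` → num = 15
`ok = q > 15 and num < 25` → ok = True
So ok = True

Answer: True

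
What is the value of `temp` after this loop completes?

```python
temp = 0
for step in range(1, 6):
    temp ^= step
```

XOR of 1 to 5
`temp` takes the values: 0 → 1 → 3 → 0 → 4 → 1

Answer: 1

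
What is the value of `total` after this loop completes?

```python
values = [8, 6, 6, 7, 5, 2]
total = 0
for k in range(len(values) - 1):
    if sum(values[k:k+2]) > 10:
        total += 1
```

Count windows with sum > 10
`total` takes the values: 0 → 1 → 2 → 3 → 4

Answer: 4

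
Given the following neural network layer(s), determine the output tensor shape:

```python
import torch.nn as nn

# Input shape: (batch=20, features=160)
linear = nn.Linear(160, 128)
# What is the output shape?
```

Input: (20, 160) -> Output: (20, 128)

Answer: (20, 128)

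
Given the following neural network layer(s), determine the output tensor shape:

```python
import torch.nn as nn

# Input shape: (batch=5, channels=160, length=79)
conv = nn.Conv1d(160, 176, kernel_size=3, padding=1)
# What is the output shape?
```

Input: (5, 160, 79) -> Output: (5, 176, 79)

Answer: (5, 176, 79)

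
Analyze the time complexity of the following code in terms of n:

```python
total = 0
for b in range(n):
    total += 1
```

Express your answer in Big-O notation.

Each loop level contributes: n. Multiplying the contributions gives O(n).

Answer: O(n)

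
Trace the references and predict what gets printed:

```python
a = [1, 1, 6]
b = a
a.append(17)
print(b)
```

Key concept: basic list aliasing.
Step by step:
`a = [1, 1, 6]` → a = [1, 1, 6]
`b = a` → b = [1, 1, 6] (same object as a)
`a.append(17)` → a = [1, 1, 6, 17] (same object as b); b = [1, 1, 6, 17] (same object as a)
`print(b)` → prints [1, 1, 6, 17]

Answer: [1, 1, 6, 17]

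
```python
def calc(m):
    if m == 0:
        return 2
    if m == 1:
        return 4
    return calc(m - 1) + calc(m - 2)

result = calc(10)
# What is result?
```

Build up from base cases: calc(0)=2, calc(1)=4, calc(2)=6, calc(3)=10, calc(4)=16, calc(5)=26, calc(6)=42, ..., calc(10)=288

Answer: 288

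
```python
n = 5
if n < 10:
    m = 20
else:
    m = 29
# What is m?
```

Trace:
`n = 5` → n = 5
`if n < 10: ...` → n < 10 is True → m = 20
So m = 20

Answer: 20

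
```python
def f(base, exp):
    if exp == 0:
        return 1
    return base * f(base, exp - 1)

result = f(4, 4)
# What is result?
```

f(4, 4) = 4 * 4 * 4 * 4 = 256

Answer: 256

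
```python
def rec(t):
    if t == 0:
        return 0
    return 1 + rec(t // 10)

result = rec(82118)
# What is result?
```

Count of digits of 82118: 5

Answer: 5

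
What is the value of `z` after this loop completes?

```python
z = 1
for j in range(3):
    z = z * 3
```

Multiply by 3, 3 times: 1 * 3^3 = 27
`z` takes the values: 1 → 3 → 9 → 27

Answer: 27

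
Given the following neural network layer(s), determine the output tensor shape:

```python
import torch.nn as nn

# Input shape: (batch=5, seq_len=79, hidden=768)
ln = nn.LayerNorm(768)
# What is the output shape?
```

Input: (5, 79, 768) -> Output: (5, 79, 768)

Answer: (5, 79, 768)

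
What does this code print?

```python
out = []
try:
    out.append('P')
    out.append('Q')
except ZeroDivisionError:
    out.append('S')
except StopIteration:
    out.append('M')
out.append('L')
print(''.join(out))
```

Execution trace: 'P' (try body) → 'Q' (try body, no exception) → 'L' (after the try/except). Output: PQL

Answer: PQL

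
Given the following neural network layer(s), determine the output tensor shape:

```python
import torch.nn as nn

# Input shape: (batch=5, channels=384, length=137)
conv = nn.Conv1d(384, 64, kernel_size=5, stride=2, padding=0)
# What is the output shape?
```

Input: (5, 384, 137) -> Output: (5, 64, 67)

Answer: (5, 64, 67)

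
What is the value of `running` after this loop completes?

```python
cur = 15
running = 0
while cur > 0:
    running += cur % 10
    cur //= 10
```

Sum digits of 15
`running` takes the values: 0 → 5 → 6

Answer: 6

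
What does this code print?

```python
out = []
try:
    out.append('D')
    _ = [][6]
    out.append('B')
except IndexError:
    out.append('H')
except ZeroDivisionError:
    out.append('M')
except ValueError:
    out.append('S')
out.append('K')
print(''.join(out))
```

Execution trace: 'D' (try body) → 'H' (except IndexError) → 'K' (after the try/except). Output: DHK

Answer: DHK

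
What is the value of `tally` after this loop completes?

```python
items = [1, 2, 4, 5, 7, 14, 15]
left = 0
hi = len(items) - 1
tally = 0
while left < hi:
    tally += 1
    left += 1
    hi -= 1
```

Iterations until pointers meet (list length 7)
`tally` takes the values: 0 → 1 → 2 → 3

Answer: 3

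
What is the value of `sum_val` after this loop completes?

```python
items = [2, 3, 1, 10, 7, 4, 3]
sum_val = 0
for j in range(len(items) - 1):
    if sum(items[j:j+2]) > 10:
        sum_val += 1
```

Count windows with sum > 10
`sum_val` takes the values: 0 → 1 → 2 → 3

Answer: 3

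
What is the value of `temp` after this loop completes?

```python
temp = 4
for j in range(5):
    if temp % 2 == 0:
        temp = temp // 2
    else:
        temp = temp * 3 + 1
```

Collatz-style transformation from 4
`temp` takes the values: 4 → 2 → 1 → 4 → 2 → 1

Answer: 1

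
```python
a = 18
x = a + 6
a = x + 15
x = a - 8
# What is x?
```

Trace:
`a = 18` → a = 18
`x = a + 6` → x = 24
`a = x + 15` → a = 39
`x = a - 8` → x = 31
So x = 31

Answer: 31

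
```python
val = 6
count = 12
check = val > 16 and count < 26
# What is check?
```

Trace:
`val = 6` → val = 6
`count = 12` → count = 12
`check = val > 16 and count < 26` → check = False
So check = False

Answer: False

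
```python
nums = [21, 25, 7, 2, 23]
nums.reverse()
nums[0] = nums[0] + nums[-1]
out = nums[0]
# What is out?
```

Trace:
`nums = [21, 25, 7, 2, 23]` → nums = [21, 25, 7, 2, 23]
`nums.reverse()` → nums = [23, 2, 7, 25, 21]
`nums[0] = nums[0] + nums[-1]` → nums = [44, 2, 7, 25, 21]
`out = nums[0]` → out = 44
So out = 44

Answer: 44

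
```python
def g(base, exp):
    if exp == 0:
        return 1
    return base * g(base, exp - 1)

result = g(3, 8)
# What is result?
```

g(3, 8) = 3 * 3 * 3 * 3 * 3 * 3 * 3 * 3 = 6561

Answer: 6561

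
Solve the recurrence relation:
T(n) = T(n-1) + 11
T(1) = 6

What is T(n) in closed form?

Unrolling: T(n) = T(1) + 11·(n-1) = 6 + 11(n-1) = 11n - 5.

Answer: T(n) = 11n - 5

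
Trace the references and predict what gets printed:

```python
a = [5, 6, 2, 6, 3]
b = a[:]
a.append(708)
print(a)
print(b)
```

Key concept: slice [:] creates copy.
Step by step:
`a = [5, 6, 2, 6, 3]` → a = [5, 6, 2, 6, 3]
`b = a[:]` → b = [5, 6, 2, 6, 3]
`a.append(708)` → a = [5, 6, 2, 6, 3, 708]
`print(a)` → prints [5, 6, 2, 6, 3, 708]
`print(b)` → prints [5, 6, 2, 6, 3]

Answer:
[5, 6, 2, 6, 3, 708]
[5, 6, 2, 6, 3]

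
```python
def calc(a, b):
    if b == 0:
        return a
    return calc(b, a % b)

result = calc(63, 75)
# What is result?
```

calc(63, 75) -> calc(75, 63) -> calc(63, 12) -> calc(12, 3) -> calc(3, 0) -> 3

Answer: 3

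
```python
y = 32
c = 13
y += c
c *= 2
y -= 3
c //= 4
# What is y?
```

Trace:
`y = 32` → y = 32
`c = 13` → c = 13
`y += c` → y = 45
`c *= 2` → c = 26
`y -= 3` → y = 42
`c //= 4` → c = 6
So y = 42

Answer: 42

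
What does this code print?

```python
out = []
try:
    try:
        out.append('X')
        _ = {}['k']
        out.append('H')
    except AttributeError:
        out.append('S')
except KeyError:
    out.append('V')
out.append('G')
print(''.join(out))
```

Execution trace: 'X' (try body) → 'V' (outer except KeyError) → 'G' (after the try/except). Output: XVG

Answer: XVG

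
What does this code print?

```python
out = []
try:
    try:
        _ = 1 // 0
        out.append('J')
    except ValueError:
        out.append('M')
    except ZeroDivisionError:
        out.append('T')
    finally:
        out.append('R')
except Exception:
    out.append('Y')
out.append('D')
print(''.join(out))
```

Execution trace: 'T' (inner except ZeroDivisionError) → 'R' (inner finally) → 'D' (after the try/except). Output: TRD

Answer: TRD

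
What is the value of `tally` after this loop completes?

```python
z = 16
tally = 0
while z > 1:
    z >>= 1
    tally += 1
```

Count right shifts until 1
`tally` takes the values: 0 → 1 → 2 → 3 → 4

Answer: 4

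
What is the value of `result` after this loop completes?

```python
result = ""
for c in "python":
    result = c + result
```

Reverse 'python'
`result` takes the values: "" → "p" → "yp" → "typ" → "htyp" → "ohtyp" → "nohtyp"

Answer: "nohtyp"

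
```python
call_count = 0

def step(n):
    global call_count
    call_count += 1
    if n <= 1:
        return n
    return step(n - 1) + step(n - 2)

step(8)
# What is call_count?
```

Calls(n) = 1 + Calls(n-1) + Calls(n-2); Calls(0)=Calls(1)=1. For n=8 this gives 67.

Answer: 67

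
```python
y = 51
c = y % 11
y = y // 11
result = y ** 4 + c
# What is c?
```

Trace:
`y = 51` → y = 51
`c = y % 11` → c = 7
`y = y // 11` → y = 4
`result = y ** 4 + c` → result = 263
So c = 7

Answer: 7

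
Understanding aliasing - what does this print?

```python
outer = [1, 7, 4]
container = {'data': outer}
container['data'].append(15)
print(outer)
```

Key concept: dict holds reference to list.
Step by step:
`outer = [1, 7, 4]` → outer = [1, 7, 4]
`container = {'data': outer}` → container = {'data': [1, 7, 4]}
`container['data'].append(15)` → outer = [1, 7, 4, 15]; container = {'data': [1, 7, 4, 15]}
`print(outer)` → prints [1, 7, 4, 15]

Answer: [1, 7, 4, 15]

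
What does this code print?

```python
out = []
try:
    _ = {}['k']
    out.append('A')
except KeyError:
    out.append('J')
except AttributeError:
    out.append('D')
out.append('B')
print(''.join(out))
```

Execution trace: 'J' (except KeyError) → 'B' (after the try/except). Output: JB

Answer: JB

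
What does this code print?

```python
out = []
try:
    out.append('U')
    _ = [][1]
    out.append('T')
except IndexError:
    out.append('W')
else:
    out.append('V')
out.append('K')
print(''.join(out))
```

Execution trace: 'U' (try body) → 'W' (except IndexError) → 'K' (after the try/except). Output: UWK

Answer: UWK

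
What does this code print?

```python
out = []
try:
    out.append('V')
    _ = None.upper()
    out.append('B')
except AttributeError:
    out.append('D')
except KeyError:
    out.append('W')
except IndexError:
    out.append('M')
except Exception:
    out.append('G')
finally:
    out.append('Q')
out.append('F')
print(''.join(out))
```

Execution trace: 'V' (try body) → 'D' (except AttributeError) → 'Q' (finally) → 'F' (after the try/except). Output: VDQF

Answer: VDQF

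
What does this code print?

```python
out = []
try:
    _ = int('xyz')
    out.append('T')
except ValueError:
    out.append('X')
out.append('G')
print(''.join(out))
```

Execution trace: 'X' (except ValueError) → 'G' (after the try/except). Output: XG

Answer: XG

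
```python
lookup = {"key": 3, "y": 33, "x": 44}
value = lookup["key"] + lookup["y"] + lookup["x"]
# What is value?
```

Trace:
`lookup = {"key": 3, "y": 33, "x": 44}` → lookup = {'key': 3, 'y': 33, 'x': 44}
`value = lookup["key"] + lookup["y"] + lookup["x"]` → value = 80
So value = 80

Answer: 80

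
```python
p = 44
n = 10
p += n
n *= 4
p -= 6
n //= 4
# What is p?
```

Trace:
`p = 44` → p = 44
`n = 10` → n = 10
`p += n` → p = 54
`n *= 4` → n = 40
`p -= 6` → p = 48
`n //= 4` → n = 10
So p = 48

Answer: 48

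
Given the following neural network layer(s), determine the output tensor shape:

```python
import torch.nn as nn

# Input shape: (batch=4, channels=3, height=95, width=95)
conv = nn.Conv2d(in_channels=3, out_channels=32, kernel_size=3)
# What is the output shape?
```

Input: (4, 3, 95, 95) -> Output: (4, 32, 93, 93)

Answer: (4, 32, 93, 93)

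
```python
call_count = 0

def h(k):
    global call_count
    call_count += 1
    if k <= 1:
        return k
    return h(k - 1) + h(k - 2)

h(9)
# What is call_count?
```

Calls(k) = 1 + Calls(k-1) + Calls(k-2); Calls(0)=Calls(1)=1. For k=9 this gives 109.

Answer: 109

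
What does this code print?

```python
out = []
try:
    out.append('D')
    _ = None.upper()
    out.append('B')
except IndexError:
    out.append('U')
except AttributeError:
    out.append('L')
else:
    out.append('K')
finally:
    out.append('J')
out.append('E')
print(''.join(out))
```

Execution trace: 'D' (try body) → 'L' (except AttributeError) → 'J' (finally) → 'E' (after the try/except). Output: DLJE

Answer: DLJE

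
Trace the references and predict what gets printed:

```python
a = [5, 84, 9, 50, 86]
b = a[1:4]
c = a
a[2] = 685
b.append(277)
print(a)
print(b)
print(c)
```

Key concept: slice vs alias.
Step by step:
`a = [5, 84, 9, 50, 86]` → a = [5, 84, 9, 50, 86]
`b = a[1:4]` → b = [84, 9, 50]
`c = a` → c = [5, 84, 9, 50, 86] (same object as a)
`a[2] = 685` → a = [5, 84, 685, 50, 86] (same object as c); c = [5, 84, 685, 50, 86] (same object as a)
`b.append(277)` → b = [84, 9, 50, 277]
`print(a)` → prints [5, 84, 685, 50, 86]
`print(b)` → prints [84, 9, 50, 277]
`print(c)` → prints [5, 84, 685, 50, 86]

Answer:
[5, 84, 685, 50, 86]
[84, 9, 50, 277]
[5, 84, 685, 50, 86]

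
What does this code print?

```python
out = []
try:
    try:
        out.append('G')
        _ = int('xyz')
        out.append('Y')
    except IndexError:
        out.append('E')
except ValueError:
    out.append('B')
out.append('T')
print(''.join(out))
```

Execution trace: 'G' (try body) → 'B' (outer except ValueError) → 'T' (after the try/except). Output: GBT

Answer: GBT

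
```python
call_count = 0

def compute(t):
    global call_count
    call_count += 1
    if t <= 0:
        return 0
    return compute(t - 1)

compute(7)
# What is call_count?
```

Linear recursion stepping by 1: 8 calls from t=7 down to ≤0.

Answer: 8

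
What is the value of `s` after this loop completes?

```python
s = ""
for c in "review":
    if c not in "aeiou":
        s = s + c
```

Remove vowels from 'review'
`s` takes the values: "" → "r" → "rv" → "rvw"

Answer: "rvw"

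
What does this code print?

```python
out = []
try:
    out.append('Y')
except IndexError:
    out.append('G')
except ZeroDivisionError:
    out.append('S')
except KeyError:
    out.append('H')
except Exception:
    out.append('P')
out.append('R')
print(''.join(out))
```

Execution trace: 'Y' (try body, no exception) → 'R' (after the try/except). Output: YR

Answer: YR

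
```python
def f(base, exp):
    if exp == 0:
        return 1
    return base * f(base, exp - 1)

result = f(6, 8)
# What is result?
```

f(6, 8) = 6 * 6 * 6 * 6 * 6 * 6 * 6 * 6 = 1679616

Answer: 1679616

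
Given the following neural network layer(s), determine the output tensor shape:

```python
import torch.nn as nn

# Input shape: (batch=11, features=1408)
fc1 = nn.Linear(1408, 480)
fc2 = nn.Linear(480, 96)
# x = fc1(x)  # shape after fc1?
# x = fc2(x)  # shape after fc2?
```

Input: (11, 1408) -> after fc1: (11, 480) -> Output: (11, 96)

Answer: (11, 96)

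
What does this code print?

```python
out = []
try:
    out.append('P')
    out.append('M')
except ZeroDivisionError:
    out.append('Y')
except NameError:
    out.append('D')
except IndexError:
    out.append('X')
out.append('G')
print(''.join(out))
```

Execution trace: 'P' (try body) → 'M' (try body, no exception) → 'G' (after the try/except). Output: PMG

Answer: PMG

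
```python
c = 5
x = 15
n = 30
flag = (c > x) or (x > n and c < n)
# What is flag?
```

Trace:
`c = 5` → c = 5
`x = 15` → x = 15
`n = 30` → n = 30
`flag = (c > x) or (x > n and c < n)` → flag = False
So flag = False

Answer: False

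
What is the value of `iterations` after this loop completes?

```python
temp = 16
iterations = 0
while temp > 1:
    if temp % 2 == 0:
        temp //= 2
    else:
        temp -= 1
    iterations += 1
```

Steps to reduce 16 to 1
`iterations` takes the values: 0 → 1 → 2 → 3 → 4

Answer: 4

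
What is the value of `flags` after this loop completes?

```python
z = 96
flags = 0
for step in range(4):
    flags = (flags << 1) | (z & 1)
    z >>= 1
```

Reverse lowest 4 bits of 96
`flags` takes the values: 0

Answer: 0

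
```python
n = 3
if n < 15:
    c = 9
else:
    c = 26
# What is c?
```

Trace:
`n = 3` → n = 3
`if n < 15: ...` → n < 15 is True → c = 9
So c = 9

Answer: 9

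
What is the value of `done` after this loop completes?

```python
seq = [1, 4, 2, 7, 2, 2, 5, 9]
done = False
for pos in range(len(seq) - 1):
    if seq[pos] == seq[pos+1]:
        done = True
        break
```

Check consecutive duplicates in [1, 4, 2, 7, 2, 2, 5, 9]
`done` takes the values: False → True

Answer: True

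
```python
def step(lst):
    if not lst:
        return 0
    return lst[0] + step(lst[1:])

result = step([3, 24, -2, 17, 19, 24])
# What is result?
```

3 + 24 + (-2) + 17 + 19 + 24 + 0 = 85

Answer: 85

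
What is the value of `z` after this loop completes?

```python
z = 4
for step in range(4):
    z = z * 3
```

Multiply by 3, 4 times: 4 * 3^4 = 324
`z` takes the values: 4 → 12 → 36 → 108 → 324

Answer: 324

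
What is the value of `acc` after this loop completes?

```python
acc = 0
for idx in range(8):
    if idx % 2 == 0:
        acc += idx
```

Sum of even numbers 0 to 7
`acc` takes the values: 0 → 2 → 6 → 12

Answer: 12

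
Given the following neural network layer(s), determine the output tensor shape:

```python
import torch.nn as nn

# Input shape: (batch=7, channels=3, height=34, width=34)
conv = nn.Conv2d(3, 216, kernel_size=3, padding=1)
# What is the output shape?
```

Input: (7, 3, 34, 34) -> Output: (7, 216, 34, 34)

Answer: (7, 216, 34, 34)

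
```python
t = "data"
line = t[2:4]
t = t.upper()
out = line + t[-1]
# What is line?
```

Trace:
`t = "data"` → t = 'data'
`line = t[2:4]` → line = 'ta'
`t = t.upper()` → t = 'DATA'
`out = line + t[-1]` → out = 'taA'
So line = 'ta'

Answer: 'ta'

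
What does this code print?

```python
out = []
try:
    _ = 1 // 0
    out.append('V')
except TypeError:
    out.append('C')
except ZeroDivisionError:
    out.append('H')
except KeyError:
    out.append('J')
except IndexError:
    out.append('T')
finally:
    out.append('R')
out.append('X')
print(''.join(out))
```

Execution trace: 'H' (except ZeroDivisionError) → 'R' (finally) → 'X' (after the try/except). Output: HRX

Answer: HRX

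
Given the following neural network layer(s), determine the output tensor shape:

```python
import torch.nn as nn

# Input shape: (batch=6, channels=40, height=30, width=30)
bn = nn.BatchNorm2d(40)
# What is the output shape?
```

Input: (6, 40, 30, 30) -> Output: (6, 40, 30, 30)

Answer: (6, 40, 30, 30)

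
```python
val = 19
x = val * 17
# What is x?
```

Trace:
`val = 19` → val = 19
`x = val * 17` → x = 323
So x = 323

Answer: 323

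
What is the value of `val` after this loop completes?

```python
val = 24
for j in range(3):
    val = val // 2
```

Halve 3 times: 24 // 2^3 = 3
`val` takes the values: 24 → 12 → 6 → 3

Answer: 3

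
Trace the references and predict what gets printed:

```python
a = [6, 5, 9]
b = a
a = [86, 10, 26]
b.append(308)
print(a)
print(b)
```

Key concept: rebinding vs mutation: a is rebound to a new list, b still points at the original.
Step by step:
`a = [6, 5, 9]` → a = [6, 5, 9]
`b = a` → b = [6, 5, 9] (same object as a)
`a = [86, 10, 26]` → a = [86, 10, 26]
`b.append(308)` → b = [6, 5, 9, 308]
`print(a)` → prints [86, 10, 26]
`print(b)` → prints [6, 5, 9, 308]

Answer:
[86, 10, 26]
[6, 5, 9, 308]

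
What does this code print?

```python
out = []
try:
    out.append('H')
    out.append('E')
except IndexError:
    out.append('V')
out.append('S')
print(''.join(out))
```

Execution trace: 'H' (try body) → 'E' (try body, no exception) → 'S' (after the try/except). Output: HES

Answer: HES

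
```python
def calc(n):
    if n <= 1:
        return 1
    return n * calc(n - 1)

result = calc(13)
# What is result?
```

calc(13) = 13 * 12 * 11 * 10 * 9 * 8 * 7 * 6 * 5 * 4 * 3 * 2 * 1 = 6227020800

Answer: 6227020800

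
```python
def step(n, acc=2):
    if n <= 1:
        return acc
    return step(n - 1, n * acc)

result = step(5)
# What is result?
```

Accumulator trace (n, acc): (5, 2) -> (4, 10) -> (3, 40) -> (2, 120) -> (1, 240) -> return 240

Answer: 240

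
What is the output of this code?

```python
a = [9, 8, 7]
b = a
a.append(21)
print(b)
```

Key concept: basic list aliasing.
Step by step:
`a = [9, 8, 7]` → a = [9, 8, 7]
`b = a` → b = [9, 8, 7] (same object as a)
`a.append(21)` → a = [9, 8, 7, 21] (same object as b); b = [9, 8, 7, 21] (same object as a)
`print(b)` → prints [9, 8, 7, 21]

Answer: [9, 8, 7, 21]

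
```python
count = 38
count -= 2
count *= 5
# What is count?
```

Trace:
`count = 38` → count = 38
`count -= 2` → count = 36
`count *= 5` → count = 180
So count = 180

Answer: 180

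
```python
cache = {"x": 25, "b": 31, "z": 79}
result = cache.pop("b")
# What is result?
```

Trace:
`cache = {"x": 25, "b": 31, "z": 79}` → cache = {'x': 25, 'b': 31, 'z': 79}
`result = cache.pop("b")` → cache = {'x': 25, 'z': 79}; result = 31
So result = 31

Answer: 31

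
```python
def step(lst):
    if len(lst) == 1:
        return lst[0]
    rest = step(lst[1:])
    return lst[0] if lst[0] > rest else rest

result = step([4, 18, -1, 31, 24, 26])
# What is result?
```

Recursive max over [4, 18, -1, 31, 24, 26] = 31

Answer: 31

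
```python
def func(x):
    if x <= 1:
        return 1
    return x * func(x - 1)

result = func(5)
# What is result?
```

func(5) = 5 * 4 * 3 * 2 * 1 = 120

Answer: 120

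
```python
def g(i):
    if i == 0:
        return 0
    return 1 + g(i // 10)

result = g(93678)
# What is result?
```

Count of digits of 93678: 5

Answer: 5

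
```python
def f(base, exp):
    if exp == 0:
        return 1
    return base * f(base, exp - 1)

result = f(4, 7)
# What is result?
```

f(4, 7) = 4 * 4 * 4 * 4 * 4 * 4 * 4 = 16384

Answer: 16384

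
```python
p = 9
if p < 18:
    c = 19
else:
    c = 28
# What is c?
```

Trace:
`p = 9` → p = 9
`if p < 18: ...` → p < 18 is True → c = 19
So c = 19

Answer: 19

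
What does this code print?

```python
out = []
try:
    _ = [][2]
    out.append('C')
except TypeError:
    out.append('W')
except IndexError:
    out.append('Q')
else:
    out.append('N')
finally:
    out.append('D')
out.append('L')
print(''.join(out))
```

Execution trace: 'Q' (except IndexError) → 'D' (finally) → 'L' (after the try/except). Output: QDL

Answer: QDL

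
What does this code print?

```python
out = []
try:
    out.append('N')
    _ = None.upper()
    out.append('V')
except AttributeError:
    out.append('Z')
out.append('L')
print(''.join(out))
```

Execution trace: 'N' (try body) → 'Z' (except AttributeError) → 'L' (after the try/except). Output: NZL

Answer: NZL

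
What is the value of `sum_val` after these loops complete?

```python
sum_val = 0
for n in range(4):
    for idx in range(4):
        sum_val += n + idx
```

Sum of all n+idx for n,idx in 4x4
`sum_val` takes the values: 0 → 1 → 3 → 6 → 7 → 9 → 12 → 16 → 18 → 21 → 25 → 30 → 33 → 37 → 42 → 48

Answer: 48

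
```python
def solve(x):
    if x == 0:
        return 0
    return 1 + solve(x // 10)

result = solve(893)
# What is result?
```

Count of digits of 893: 3

Answer: 3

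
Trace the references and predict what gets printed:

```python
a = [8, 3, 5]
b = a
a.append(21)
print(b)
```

Key concept: basic list aliasing.
Step by step:
`a = [8, 3, 5]` → a = [8, 3, 5]
`b = a` → b = [8, 3, 5] (same object as a)
`a.append(21)` → a = [8, 3, 5, 21] (same object as b); b = [8, 3, 5, 21] (same object as a)
`print(b)` → prints [8, 3, 5, 21]

Answer: [8, 3, 5, 21]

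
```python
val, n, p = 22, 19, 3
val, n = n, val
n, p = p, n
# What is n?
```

Trace:
`val, n, p = 22, 19, 3` → val = 22; n = 19; p = 3
`val, n = n, val` → val = 19; n = 22
`n, p = p, n` → n = 3; p = 22
So n = 3

Answer: 3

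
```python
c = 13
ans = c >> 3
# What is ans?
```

Trace:
`c = 13` → c = 13
`ans = c >> 3` → ans = 1
So ans = 1

Answer: 1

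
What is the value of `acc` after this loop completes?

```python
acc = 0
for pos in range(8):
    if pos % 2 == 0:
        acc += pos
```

Sum of even numbers 0 to 7
`acc` takes the values: 0 → 2 → 6 → 12

Answer: 12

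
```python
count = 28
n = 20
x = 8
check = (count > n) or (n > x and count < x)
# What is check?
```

Trace:
`count = 28` → count = 28
`n = 20` → n = 20
`x = 8` → x = 8
`check = (count > n) or (n > x and count < x)` → check = True
So check = True

Answer: True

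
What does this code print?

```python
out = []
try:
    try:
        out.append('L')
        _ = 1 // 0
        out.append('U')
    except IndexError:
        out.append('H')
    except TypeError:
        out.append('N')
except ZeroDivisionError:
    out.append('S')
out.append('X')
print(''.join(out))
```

Execution trace: 'L' (try body) → 'S' (outer except ZeroDivisionError) → 'X' (after the try/except). Output: LSX

Answer: LSX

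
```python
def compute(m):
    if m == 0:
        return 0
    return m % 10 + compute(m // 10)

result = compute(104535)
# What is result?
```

Sum of digits of 104535: 5 + 3 + 5 + 4 + 0 + 1 = 18

Answer: 18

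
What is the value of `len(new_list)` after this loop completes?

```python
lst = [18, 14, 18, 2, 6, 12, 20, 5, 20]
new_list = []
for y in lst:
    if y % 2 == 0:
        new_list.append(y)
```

Count even numbers in [18, 14, 18, 2, 6, 12, 20, 5, 20]
`new_list` takes the values: [] → [18] → [18, 14] → [18, 14, 18] → [18, 14, 18, 2] → [18, 14, 18, 2, 6] → [18, 14, 18, 2, 6, 12] → [18, 14, 18, 2, 6, 12, 20] → [18, 14, 18, 2, 6, 12, 20, 20]
So `len(new_list)` = 8

Answer: 8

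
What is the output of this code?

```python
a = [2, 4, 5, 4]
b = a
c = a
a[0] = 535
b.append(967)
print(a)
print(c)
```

Key concept: multiple aliases.
Step by step:
`a = [2, 4, 5, 4]` → a = [2, 4, 5, 4]
`b = a` → b = [2, 4, 5, 4] (same object as a)
`c = a` → c = [2, 4, 5, 4] (same object as a, b)
`a[0] = 535` → a = [535, 4, 5, 4] (same object as b, c); b = [535, 4, 5, 4] (same object as a, c); c = [535, 4, 5, 4] (same object as a, b)
`b.append(967)` → a = [535, 4, 5, 4, 967] (same object as b, c); b = [535, 4, 5, 4, 967] (same object as a, c); c = [535, 4, 5, 4, 967] (same object as a, b)
`print(a)` → prints [535, 4, 5, 4, 967]
`print(c)` → prints [535, 4, 5, 4, 967]

Answer:
[535, 4, 5, 4, 967]
[535, 4, 5, 4, 967]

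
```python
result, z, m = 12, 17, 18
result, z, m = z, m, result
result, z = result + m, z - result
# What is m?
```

Trace:
`result, z, m = 12, 17, 18` → result = 12; z = 17; m = 18
`result, z, m = z, m, result` → result = 17; z = 18; m = 12
`result, z = result + m, z - result` → result = 29; z = 1
So m = 12

Answer: 12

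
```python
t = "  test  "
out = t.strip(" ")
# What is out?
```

Trace:
`t = "  test  "` → t = '  test  '
`out = t.strip(" ")` → out = 'test'
So out = 'test'

Answer: 'test'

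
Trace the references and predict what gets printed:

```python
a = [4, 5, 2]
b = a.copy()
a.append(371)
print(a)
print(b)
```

Key concept: list.copy() creates independent copy.
Step by step:
`a = [4, 5, 2]` → a = [4, 5, 2]
`b = a.copy()` → b = [4, 5, 2]
`a.append(371)` → a = [4, 5, 2, 371]
`print(a)` → prints [4, 5, 2, 371]
`print(b)` → prints [4, 5, 2]

Answer:
[4, 5, 2, 371]
[4, 5, 2]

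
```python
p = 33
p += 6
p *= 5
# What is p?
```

Trace:
`p = 33` → p = 33
`p += 6` → p = 39
`p *= 5` → p = 195
So p = 195

Answer: 195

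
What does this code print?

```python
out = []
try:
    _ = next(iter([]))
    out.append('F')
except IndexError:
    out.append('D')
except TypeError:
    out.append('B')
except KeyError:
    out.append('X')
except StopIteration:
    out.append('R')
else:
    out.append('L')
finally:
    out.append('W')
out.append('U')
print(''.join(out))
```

Execution trace: 'R' (except StopIteration) → 'W' (finally) → 'U' (after the try/except). Output: RWU

Answer: RWU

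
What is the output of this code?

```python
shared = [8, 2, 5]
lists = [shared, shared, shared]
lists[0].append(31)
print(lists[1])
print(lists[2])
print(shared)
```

Key concept: list of same reference.
Step by step:
`shared = [8, 2, 5]` → shared = [8, 2, 5]
`lists = [shared, shared, shared]` → lists = [[8, 2, 5], [8, 2, 5], [8, 2, 5]]
`lists[0].append(31)` → shared = [8, 2, 5, 31]; lists = [[8, 2, 5, 31], [8, 2, 5, 31], [8, 2, 5, 31]]
`print(lists[1])` → prints [8, 2, 5, 31]
`print(lists[2])` → prints [8, 2, 5, 31]
`print(shared)` → prints [8, 2, 5, 31]

Answer:
[8, 2, 5, 31]
[8, 2, 5, 31]
[8, 2, 5, 31]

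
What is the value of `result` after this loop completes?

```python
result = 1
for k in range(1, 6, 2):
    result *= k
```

Product of 1, 3, 5, ... up to 5
`result` takes the values: 1 → 3 → 15

Answer: 15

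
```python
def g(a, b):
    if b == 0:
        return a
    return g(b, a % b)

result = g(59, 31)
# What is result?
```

g(59, 31) -> g(31, 28) -> g(28, 3) -> g(3, 1) -> g(1, 0) -> 1

Answer: 1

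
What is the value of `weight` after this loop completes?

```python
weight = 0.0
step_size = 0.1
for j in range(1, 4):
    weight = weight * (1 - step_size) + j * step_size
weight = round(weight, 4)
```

Moving average with lr=0.1
`weight` takes the values: 0.0 → 0.1 → 0.29 → 0.561

Answer: 0.561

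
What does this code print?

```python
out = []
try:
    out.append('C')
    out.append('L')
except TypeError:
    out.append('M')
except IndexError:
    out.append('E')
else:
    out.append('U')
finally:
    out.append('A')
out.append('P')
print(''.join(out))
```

Execution trace: 'C' (try body) → 'L' (try body, no exception) → 'U' (else) → 'A' (finally) → 'P' (after the try/except). Output: CLUAP

Answer: CLUAP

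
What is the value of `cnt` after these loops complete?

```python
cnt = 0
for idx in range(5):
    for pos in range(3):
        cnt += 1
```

5 * 3 = 15
`cnt` takes the values: 0 → 1 → 2 → 3 → 4 → 5 → 6 → 7 → 8 → 9 → 10 → 11 → 12 → 13 → 14 → 15

Answer: 15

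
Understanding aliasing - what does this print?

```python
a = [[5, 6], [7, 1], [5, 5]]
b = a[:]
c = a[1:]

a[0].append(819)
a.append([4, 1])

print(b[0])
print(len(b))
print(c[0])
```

Key concept: slice with nested mutation.
Step by step:
`a = [[5, 6], [7, 1], [5, 5]]` → a = [[5, 6], [7, 1], [5, 5]]
`b = a[:]` → b = [[5, 6], [7, 1], [5, 5]]
`c = a[1:]` → c = [[7, 1], [5, 5]]
`a[0].append(819)` → a = [[5, 6, 819], [7, 1], [5, 5]]; b = [[5, 6, 819], [7, 1], [5, 5]]
`a.append([4, 1])` → a = [[5, 6, 819], [7, 1], [5, 5], [4, 1]]
`print(b[0])` → prints [5, 6, 819]
`print(len(b))` → prints 3
`print(c[0])` → prints [7, 1]

Answer:
[5, 6, 819]
3
[7, 1]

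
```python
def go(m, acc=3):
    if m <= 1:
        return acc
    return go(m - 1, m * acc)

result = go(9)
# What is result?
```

Accumulator trace (n, acc): (9, 3) -> (8, 27) -> (7, 216) -> (6, 1512) -> (5, 9072) -> (4, 45360) -> (3, 181440) -> (2, 544320) -> (1, 1088640) -> return 1088640

Answer: 1088640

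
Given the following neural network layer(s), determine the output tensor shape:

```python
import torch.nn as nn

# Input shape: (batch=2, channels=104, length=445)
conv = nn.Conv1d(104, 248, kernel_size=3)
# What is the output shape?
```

Input: (2, 104, 445) -> Output: (2, 248, 443)

Answer: (2, 248, 443)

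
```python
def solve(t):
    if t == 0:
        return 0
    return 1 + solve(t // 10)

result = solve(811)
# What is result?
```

Count of digits of 811: 3

Answer: 3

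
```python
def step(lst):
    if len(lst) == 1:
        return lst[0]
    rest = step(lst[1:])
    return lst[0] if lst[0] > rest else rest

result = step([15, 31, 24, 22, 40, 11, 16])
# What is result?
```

Recursive max over [15, 31, 24, 22, 40, 11, 16] = 40

Answer: 40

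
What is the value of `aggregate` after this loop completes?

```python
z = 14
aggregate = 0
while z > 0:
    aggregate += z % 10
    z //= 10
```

Sum digits of 14
`aggregate` takes the values: 0 → 4 → 5

Answer: 5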